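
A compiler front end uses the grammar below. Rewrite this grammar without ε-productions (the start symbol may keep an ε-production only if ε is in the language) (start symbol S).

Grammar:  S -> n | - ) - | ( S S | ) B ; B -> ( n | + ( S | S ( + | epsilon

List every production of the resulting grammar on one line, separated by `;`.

S -> n | - ) - | ( S S | ) B | ); B -> ( n | + ( S | S ( +

Nullable nonterminals: {B}.
ε ∉ L(G), so no ε-production is kept.
For each production, add variants omitting each subset of nullable occurrences: S → ) B gives ) B | ).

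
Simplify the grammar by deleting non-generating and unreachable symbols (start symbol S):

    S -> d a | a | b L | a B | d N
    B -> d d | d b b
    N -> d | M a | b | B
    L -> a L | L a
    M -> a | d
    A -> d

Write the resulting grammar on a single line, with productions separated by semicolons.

S -> d a | a | a B | d N; B -> d d | d b b; N -> d | M a | b | B; M -> a | d

Generating nonterminals: {A, B, M, N, S}.
Reachable from S after that: {B, M, N, S}.
Removed useless symbols: {A, L} and every production mentioning them.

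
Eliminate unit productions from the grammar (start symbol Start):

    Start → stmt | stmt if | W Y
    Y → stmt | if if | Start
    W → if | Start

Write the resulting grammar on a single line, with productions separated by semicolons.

Start → stmt | stmt if | W Y; Y → stmt | stmt if | W Y | if if; W → stmt | stmt if | W Y | if

Unit pairs: W ⇒* {Start}; Y ⇒* {Start}.
For each unit pair (A, B), copy every non-unit production of B to A, then drop all unit productions.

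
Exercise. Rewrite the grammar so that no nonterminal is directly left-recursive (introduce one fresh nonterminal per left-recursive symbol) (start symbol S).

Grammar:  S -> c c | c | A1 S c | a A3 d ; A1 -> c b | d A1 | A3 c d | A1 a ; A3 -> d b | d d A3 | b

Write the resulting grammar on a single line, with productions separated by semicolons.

S -> c c | c | A1 S c | a A3 d; A1 -> c b A1' | d A1 A1' | A3 c d A1'; A3 -> d b | d d A3 | b; A1' -> a A1' | ε

A1 is directly left-recursive.
For A1: α = {a}, β = {c b, d A1, A3 c d}. Rewrite as A1 → β A1' and A1' → α A1' | ε.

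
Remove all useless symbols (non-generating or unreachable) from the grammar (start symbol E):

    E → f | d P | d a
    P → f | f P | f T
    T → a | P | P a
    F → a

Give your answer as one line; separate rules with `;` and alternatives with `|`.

Generating nonterminals: {E, F, P, T}.
Reachable from E after that: {E, P, T}.
Removed useless symbols: {F} and every production mentioning them.

E → f | d P | d a; P → f | f P | f T; T → a | P | P a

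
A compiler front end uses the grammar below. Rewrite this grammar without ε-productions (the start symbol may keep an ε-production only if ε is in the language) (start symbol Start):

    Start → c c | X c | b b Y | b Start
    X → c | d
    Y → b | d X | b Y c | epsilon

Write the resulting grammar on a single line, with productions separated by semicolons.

The nullable symbols are {Y}.
ε ∉ L(G), so no ε-production is kept.
For each production, add variants omitting each subset of nullable occurrences: Start → b b Y gives b b Y | b b. Y → b Y c gives b Y c | b c.

Start → c c | X c | b b Y | b b | b Start; X → c | d; Y → b | d X | b Y c | b c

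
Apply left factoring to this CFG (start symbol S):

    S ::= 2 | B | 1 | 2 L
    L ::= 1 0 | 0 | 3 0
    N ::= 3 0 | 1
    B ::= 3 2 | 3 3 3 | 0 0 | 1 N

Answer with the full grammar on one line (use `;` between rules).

S has alternatives sharing prefix '2': factor to S → 2 S' with S' → ε | L.
B has alternatives sharing prefix '3': factor to B → 3 B' with B' → 2 | 3 3.

S ::= B | 1 | 2 S'; L ::= 1 0 | 0 | 3 0; N ::= 3 0 | 1; B ::= 0 0 | 1 N | 3 B'; S' ::= eps | L; B' ::= 2 | 3 3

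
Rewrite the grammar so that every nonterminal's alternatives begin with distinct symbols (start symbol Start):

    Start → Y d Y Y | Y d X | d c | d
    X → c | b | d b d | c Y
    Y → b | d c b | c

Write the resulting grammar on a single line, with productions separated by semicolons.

Start has alternatives sharing prefix 'Y d': factor to Start → Y d Start1 with Start1 → Y Y | X.
Start has alternatives sharing prefix 'd': factor to Start → d Start2 with Start2 → c | ε.
X has alternatives sharing prefix 'c': factor to X → c X1 with X1 → ε | Y.

Start → Y d Start1 | d Start2; X → b | d b d | c X1; Y → b | d c b | c; Start1 → Y Y | X; Start2 → c | epsilon; X1 → epsilon | Y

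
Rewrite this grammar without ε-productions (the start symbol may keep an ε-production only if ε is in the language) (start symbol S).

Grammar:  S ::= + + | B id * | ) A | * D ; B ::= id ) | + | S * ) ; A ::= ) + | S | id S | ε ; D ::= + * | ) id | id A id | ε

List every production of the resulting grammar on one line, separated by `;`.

The nullable symbols are {A, D}.
ε ∉ L(G), so no ε-production is kept.
For each production, add variants omitting each subset of nullable occurrences: S → ) A gives ) A | ). S → * D gives * D | *. D → id A id gives id A id | id id.

S ::= + + | B id * | ) A | ) | * D | *; B ::= id ) | + | S * ); A ::= ) + | S | id S; D ::= + * | ) id | id A id | id id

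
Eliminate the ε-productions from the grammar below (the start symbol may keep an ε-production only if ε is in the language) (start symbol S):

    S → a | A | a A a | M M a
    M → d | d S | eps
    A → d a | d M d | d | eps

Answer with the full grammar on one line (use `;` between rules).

S → a | A | a A a | a a | M M a | M a | eps; M → d | d S; A → d a | d M d | d d | d

The nullable symbols are {A, M, S}.
ε ∈ L(G) since S is nullable, so keep S → ε.
Add the nullable-subset variants: S → a A a gives a A a | a a. S → M M a gives M M a | M a. A → d M d gives d M d | d d.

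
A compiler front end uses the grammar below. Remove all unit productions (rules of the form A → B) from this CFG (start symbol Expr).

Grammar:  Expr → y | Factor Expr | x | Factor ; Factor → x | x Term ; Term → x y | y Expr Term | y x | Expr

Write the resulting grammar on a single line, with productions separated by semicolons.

Unit pairs: Expr ⇒* {Factor}; Term ⇒* {Expr, Factor}.
For every A with A ⇒* B via unit rules, add B's non-unit alternatives to A; then delete every rule of the form X → Y.

Expr → x | x Term | y | Factor Expr; Factor → x | x Term; Term → x y | y Expr Term | y x | x | x Term | y | Factor Expr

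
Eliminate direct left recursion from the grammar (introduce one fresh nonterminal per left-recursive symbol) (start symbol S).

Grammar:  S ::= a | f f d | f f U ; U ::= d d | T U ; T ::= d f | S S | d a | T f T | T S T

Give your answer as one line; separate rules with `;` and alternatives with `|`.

S ::= a | f f d | f f U; U ::= d d | T U; T ::= d f T' | S S T' | d a T'; T' ::= f T T' | S T T' | ε

Directly left-recursive nonterminal: T.
For T: α = {f T, S T}, β = {d f, S S, d a}. Rewrite as T → β T' and T' → α T' | ε.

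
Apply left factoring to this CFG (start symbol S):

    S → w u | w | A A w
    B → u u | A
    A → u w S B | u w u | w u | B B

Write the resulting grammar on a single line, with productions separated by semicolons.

S → A A w | w S'; B → u u | A; A → w u | B B | u w A'; S' → u | ε; A' → S B | u

S has alternatives sharing prefix 'w': factor to S → w S' with S' → u | ε.
A has alternatives sharing prefix 'u w': factor to A → u w A' with A' → S B | u.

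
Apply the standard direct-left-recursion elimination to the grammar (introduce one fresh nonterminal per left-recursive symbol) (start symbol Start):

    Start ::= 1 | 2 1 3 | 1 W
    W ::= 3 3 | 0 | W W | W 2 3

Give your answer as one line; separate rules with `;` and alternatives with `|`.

W is directly left-recursive.
For W: α = {W, 2 3}, β = {3 3, 0}. Rewrite as W → β W1 and W1 → α W1 | ε.

Start ::= 1 | 2 1 3 | 1 W; W ::= 3 3 W1 | 0 W1; W1 ::= W W1 | 2 3 W1 | ε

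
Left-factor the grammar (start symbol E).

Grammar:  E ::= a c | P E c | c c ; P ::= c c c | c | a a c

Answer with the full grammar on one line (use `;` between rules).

P has alternatives sharing prefix 'c': factor to P → c P' with P' → c c | ε.

E ::= a c | P E c | c c; P ::= a a c | c P'; P' ::= c c | ε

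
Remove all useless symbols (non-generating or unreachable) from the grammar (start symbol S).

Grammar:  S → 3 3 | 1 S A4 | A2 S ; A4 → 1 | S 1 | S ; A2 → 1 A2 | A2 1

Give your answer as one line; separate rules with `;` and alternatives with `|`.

Generating nonterminals: {A4, S}.
Reachable from S after that: {A4, S}.
Removed useless symbols: {A2} and every production mentioning them.

S → 3 3 | 1 S A4; A4 → 1 | S 1 | S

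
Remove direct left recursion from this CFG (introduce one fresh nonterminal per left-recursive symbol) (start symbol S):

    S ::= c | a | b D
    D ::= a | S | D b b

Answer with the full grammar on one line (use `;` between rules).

S ::= c | a | b D; D ::= a D' | S D'; D' ::= b b D' | ε

Directly left-recursive nonterminal: D.
For D: α = {b b}, β = {a, S}. Rewrite as D → β D' and D' → α D' | ε.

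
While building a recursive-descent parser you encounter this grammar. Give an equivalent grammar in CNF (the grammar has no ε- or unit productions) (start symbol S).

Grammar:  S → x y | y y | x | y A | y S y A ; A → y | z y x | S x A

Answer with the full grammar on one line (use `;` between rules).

Introduce a nonterminal for each terminal appearing in a rule of length ≥ 2: X1 → x, X2 → y, X3 → z.
Binarize each right-hand side of length ≥ 3 by chaining fresh nonterminals (Y1, Y2, …): affected rules were S → X2 S X2 A; A → X3 X2 X1; A → S X1 A.

S → X1 X2 | X2 X2 | x | X2 A | X2 Y1; A → y | X3 Y3 | S Y4; X1 → x; X2 → y; X3 → z; Y1 → S Y2; Y2 → X2 A; Y3 → X2 X1; Y4 → X1 A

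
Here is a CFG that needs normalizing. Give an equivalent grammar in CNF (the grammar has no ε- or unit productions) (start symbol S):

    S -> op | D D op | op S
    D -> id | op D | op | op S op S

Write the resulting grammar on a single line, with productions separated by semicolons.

Introduce a nonterminal for each terminal appearing in a rule of length ≥ 2: X1 → op.
Binarize each right-hand side of length ≥ 3 by chaining fresh nonterminals (Y1, Y2, …): affected rules were S → D D X1; D → X1 S X1 S.

S -> op | D Y1 | X1 S; D -> id | X1 D | op | X1 Y2; X1 -> op; Y1 -> D X1; Y2 -> S Y3; Y3 -> X1 S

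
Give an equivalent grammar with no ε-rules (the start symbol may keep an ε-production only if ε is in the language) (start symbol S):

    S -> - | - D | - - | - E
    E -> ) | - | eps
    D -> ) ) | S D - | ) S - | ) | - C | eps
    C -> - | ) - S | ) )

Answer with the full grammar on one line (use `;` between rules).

S -> - | - D | - - | - E; E -> ) | -; D -> ) ) | S D - | S - | ) S - | ) | - C; C -> - | ) - S | ) )

Nullable nonterminals: {D, E}.
ε ∉ L(G), so no ε-production is kept.
Expand every rule over subsets of its nullable positions: D → S D - gives S D - | S -.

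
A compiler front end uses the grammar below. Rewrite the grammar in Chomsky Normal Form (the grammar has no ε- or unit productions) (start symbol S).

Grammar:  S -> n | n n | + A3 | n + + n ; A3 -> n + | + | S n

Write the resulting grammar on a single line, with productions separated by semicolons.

Introduce a nonterminal for each terminal appearing in a rule of length ≥ 2: X1 → n, X2 → +.
Binarize each right-hand side of length ≥ 3 by chaining fresh nonterminals (Y1, Y2, …): affected rules were S → X1 X2 X2 X1.

S -> n | X1 X1 | X2 A3 | X1 Y1; A3 -> X1 X2 | + | S X1; X1 -> n; X2 -> +; Y1 -> X2 Y2; Y2 -> X2 X1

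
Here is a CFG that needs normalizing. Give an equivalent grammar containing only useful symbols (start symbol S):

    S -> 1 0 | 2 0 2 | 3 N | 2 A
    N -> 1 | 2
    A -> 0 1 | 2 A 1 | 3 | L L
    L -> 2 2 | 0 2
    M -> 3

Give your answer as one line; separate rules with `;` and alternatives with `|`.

Generating nonterminals: {A, L, M, N, S}.
Reachable from S after that: {A, L, N, S}.
Removed useless symbols: {M} and every production mentioning them.

S -> 1 0 | 2 0 2 | 3 N | 2 A; N -> 1 | 2; A -> 0 1 | 2 A 1 | 3 | L L; L -> 2 2 | 0 2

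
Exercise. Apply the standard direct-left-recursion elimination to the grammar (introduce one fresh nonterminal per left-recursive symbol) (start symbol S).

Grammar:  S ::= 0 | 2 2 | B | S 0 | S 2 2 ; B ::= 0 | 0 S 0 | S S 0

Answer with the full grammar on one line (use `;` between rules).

S ::= 0 S' | 2 2 S' | B S'; B ::= 0 | 0 S 0 | S S 0; S' ::= 0 S' | 2 2 S' | ε

Directly left-recursive nonterminal: S.
For S: α = {0, 2 2}, β = {0, 2 2, B}. Rewrite as S → β S' and S' → α S' | ε.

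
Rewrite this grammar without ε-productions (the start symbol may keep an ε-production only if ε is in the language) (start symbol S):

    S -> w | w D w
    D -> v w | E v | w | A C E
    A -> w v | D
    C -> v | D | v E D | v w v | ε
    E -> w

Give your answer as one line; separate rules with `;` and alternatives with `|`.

S -> w | w D w; D -> v w | E v | w | A C E | A E; A -> w v | D; C -> v | D | v E D | v w v; E -> w

The nullable symbols are {C}.
ε ∉ L(G), so no ε-production is kept.
Add the nullable-subset variants: D → A C E gives A C E | A E.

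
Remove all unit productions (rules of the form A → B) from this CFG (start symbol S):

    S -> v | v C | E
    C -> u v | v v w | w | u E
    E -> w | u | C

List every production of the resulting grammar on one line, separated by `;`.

S -> w | u | u v | v v w | u E | v | v C; C -> u v | v v w | w | u E; E -> w | u | u v | v v w | u E

Unit pairs: E ⇒* {C}; S ⇒* {C, E}.
For every A with A ⇒* B via unit rules, add B's non-unit alternatives to A; then delete every rule of the form X → Y.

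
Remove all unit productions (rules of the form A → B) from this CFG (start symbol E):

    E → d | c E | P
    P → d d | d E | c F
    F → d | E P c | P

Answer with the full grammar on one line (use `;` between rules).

Unit pairs: E ⇒* {P}; F ⇒* {P}.
For each unit pair (A, B), copy every non-unit production of B to A, then drop all unit productions.

E → d | c E | d d | d E | c F; P → d d | d E | c F; F → d | E P c | d d | d E | c F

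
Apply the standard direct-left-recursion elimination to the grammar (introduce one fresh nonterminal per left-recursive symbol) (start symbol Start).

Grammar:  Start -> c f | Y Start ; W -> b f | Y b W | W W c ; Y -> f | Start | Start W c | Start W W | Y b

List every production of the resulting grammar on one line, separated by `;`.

Directly left-recursive nonterminals: W, Y.
For W: α = {W c}, β = {b f, Y b W}. Rewrite as W → β W1 and W1 → α W1 | ε.
For Y: α = {b}, β = {f, Start, Start W c, Start W W}. Rewrite as Y → β Y1 and Y1 → α Y1 | ε.

Start -> c f | Y Start; W -> b f W1 | Y b W W1; Y -> f Y1 | Start Y1 | Start W c Y1 | Start W W Y1; W1 -> W c W1 | ε; Y1 -> b Y1 | ε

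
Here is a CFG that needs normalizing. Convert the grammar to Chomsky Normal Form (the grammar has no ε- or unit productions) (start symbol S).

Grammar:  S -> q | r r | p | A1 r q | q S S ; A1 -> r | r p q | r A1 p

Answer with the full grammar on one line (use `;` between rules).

Introduce a nonterminal for each terminal appearing in a rule of length ≥ 2: X1 → r, X2 → q, X3 → p.
Binarize each right-hand side of length ≥ 3 by chaining fresh nonterminals (Y1, Y2, …): affected rules were S → A1 X1 X2; S → X2 S S; A1 → X1 X3 X2; A1 → X1 A1 X3.

S -> q | X1 X1 | p | A1 Y1 | X2 Y2; A1 -> r | X1 Y3 | X1 Y4; X1 -> r; X2 -> q; X3 -> p; Y1 -> X1 X2; Y2 -> S S; Y3 -> X3 X2; Y4 -> A1 X3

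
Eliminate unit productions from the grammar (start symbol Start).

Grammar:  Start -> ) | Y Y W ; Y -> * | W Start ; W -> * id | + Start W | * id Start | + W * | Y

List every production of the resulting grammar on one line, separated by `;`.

Unit pairs: W ⇒* {Y}.
Replace each nonterminal's rules with the union of the non-unit rules of every nonterminal it unit-derives.

Start -> ) | Y Y W; Y -> * | W Start; W -> * | W Start | * id | + Start W | * id Start | + W *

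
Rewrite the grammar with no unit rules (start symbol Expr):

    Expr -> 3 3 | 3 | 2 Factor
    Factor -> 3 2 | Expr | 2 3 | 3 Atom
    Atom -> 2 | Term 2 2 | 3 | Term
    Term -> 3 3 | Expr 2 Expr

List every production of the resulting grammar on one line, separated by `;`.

Unit pairs: Atom ⇒* {Term}; Factor ⇒* {Expr}.
For each unit pair (A, B), copy every non-unit production of B to A, then drop all unit productions.

Expr -> 3 3 | 3 | 2 Factor; Factor -> 3 2 | 2 3 | 3 Atom | 3 3 | 3 | 2 Factor; Atom -> 3 3 | Expr 2 Expr | 2 | Term 2 2 | 3; Term -> 3 3 | Expr 2 Expr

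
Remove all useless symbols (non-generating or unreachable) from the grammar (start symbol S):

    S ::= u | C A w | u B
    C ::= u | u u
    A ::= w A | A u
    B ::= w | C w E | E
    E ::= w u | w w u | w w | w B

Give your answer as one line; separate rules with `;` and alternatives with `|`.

S ::= u | u B; C ::= u | u u; B ::= w | C w E | E; E ::= w u | w w u | w w | w B

Generating nonterminals: {B, C, E, S}.
Reachable from S after that: {B, C, E, S}.
Removed useless symbols: {A} and every production mentioning them.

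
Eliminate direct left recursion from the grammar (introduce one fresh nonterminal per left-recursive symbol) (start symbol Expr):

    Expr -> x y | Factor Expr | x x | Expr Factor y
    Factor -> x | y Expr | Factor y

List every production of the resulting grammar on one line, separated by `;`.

Expr -> x y Expr1 | Factor Expr Expr1 | x x Expr1; Factor -> x Factor1 | y Expr Factor1; Expr1 -> Factor y Expr1 | ε; Factor1 -> y Factor1 | ε

Directly left-recursive nonterminals: Expr, Factor.
For Expr: α = {Factor y}, β = {x y, Factor Expr, x x}. Rewrite as Expr → β Expr1 and Expr1 → α Expr1 | ε.
For Factor: α = {y}, β = {x, y Expr}. Rewrite as Factor → β Factor1 and Factor1 → α Factor1 | ε.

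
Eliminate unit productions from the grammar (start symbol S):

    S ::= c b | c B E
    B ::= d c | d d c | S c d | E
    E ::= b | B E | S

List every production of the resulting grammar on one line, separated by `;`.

Unit pairs: B ⇒* {E, S}; E ⇒* {S}.
For each unit pair (A, B), copy every non-unit production of B to A, then drop all unit productions.

S ::= c b | c B E; B ::= d c | d d c | S c d | b | B E | c b | c B E; E ::= b | B E | c b | c B E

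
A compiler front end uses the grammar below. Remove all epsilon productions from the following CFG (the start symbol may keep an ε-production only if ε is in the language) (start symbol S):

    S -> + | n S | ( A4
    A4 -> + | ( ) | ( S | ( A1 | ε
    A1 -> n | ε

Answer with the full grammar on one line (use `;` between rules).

S -> + | n S | ( A4 | (; A4 -> + | ( ) | ( S | ( A1 | (; A1 -> n

The nullable symbols are {A1, A4}.
ε ∉ L(G), so no ε-production is kept.
Add the nullable-subset variants: S → ( A4 gives ( A4 | (. A4 → ( A1 gives ( A1 | (.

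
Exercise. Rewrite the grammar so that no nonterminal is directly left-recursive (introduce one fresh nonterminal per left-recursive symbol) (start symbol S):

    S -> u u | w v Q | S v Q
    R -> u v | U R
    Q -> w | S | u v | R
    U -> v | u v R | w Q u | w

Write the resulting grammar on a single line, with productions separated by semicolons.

Directly left-recursive nonterminal: S.
For S: α = {v Q}, β = {u u, w v Q}. Rewrite as S → β S' and S' → α S' | ε.

S -> u u S' | w v Q S'; R -> u v | U R; Q -> w | S | u v | R; U -> v | u v R | w Q u | w; S' -> v Q S' | ε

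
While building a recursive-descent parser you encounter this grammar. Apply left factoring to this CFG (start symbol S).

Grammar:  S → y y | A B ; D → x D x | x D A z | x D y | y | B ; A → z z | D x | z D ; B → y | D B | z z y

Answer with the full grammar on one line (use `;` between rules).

S → y y | A B; D → y | B | x D D'; A → D x | z A'; B → y | D B | z z y; D' → x | A z | y; A' → z | D

D has alternatives sharing prefix 'x D': factor to D → x D D' with D' → x | A z | y.
A has alternatives sharing prefix 'z': factor to A → z A' with A' → z | D.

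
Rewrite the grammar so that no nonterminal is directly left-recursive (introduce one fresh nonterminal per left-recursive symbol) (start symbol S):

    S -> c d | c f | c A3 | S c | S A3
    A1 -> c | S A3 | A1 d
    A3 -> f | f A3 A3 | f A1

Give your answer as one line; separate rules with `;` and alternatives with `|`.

S -> c d S' | c f S' | c A3 S'; A1 -> c A1' | S A3 A1'; A3 -> f | f A3 A3 | f A1; S' -> c S' | A3 S' | epsilon; A1' -> d A1' | epsilon

S, A1 are directly left-recursive.
For S: α = {c, A3}, β = {c d, c f, c A3}. Rewrite as S → β S' and S' → α S' | ε.
For A1: α = {d}, β = {c, S A3}. Rewrite as A1 → β A1' and A1' → α A1' | ε.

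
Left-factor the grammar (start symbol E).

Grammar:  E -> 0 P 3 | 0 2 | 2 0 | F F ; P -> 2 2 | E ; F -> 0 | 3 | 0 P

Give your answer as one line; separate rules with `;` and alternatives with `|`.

E has alternatives sharing prefix '0': factor to E → 0 E' with E' → P 3 | 2.
F has alternatives sharing prefix '0': factor to F → 0 F' with F' → ε | P.

E -> 2 0 | F F | 0 E'; P -> 2 2 | E; F -> 3 | 0 F'; E' -> P 3 | 2; F' -> eps | P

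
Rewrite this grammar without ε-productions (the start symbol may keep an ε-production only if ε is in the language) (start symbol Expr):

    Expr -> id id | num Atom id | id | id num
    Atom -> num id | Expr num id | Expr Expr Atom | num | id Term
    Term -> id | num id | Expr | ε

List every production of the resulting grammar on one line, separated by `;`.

Expr -> id id | num Atom id | id | id num; Atom -> num id | Expr num id | Expr Expr Atom | num | id Term | id; Term -> id | num id | Expr

Nullable nonterminals: {Term}.
ε ∉ L(G), so no ε-production is kept.
Expand every rule over subsets of its nullable positions: Atom → id Term gives id Term | id.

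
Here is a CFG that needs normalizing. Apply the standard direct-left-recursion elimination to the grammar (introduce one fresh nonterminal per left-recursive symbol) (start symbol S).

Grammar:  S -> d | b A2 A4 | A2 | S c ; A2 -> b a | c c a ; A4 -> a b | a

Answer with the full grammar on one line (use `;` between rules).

S is directly left-recursive.
For S: α = {c}, β = {d, b A2 A4, A2}. Rewrite as S → β S' and S' → α S' | ε.

S -> d S' | b A2 A4 S' | A2 S'; A2 -> b a | c c a; A4 -> a b | a; S' -> c S' | ε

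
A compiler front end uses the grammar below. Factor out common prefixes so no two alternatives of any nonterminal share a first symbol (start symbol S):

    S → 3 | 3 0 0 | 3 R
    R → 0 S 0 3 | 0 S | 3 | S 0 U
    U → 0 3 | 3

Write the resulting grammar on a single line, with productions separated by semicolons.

S → 3 S'; R → 3 | S 0 U | 0 S R'; U → 0 3 | 3; S' → ε | 0 0 | R; R' → 0 3 | ε

S has alternatives sharing prefix '3': factor to S → 3 S' with S' → ε | 0 0 | R.
R has alternatives sharing prefix '0 S': factor to R → 0 S R' with R' → 0 3 | ε.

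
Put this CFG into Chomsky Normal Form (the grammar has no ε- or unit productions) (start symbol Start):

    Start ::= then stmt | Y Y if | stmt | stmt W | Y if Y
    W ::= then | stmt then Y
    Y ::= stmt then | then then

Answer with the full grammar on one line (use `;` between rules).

Start ::= X1 X2 | Y Y1 | stmt | X2 W | Y Y2; W ::= then | X2 Y3; Y ::= X2 X1 | X1 X1; X1 ::= then; X2 ::= stmt; X3 ::= if; Y1 ::= Y X3; Y2 ::= X3 Y; Y3 ::= X1 Y

Introduce a nonterminal for each terminal appearing in a rule of length ≥ 2: X1 → then, X2 → stmt, X3 → if.
Binarize each right-hand side of length ≥ 3 by chaining fresh nonterminals (Y1, Y2, …): affected rules were Start → Y Y X3; Start → Y X3 Y; W → X2 X1 Y.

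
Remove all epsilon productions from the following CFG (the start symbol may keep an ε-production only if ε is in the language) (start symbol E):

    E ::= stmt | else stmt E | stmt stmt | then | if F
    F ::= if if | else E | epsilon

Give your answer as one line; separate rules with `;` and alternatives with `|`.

E ::= stmt | else stmt E | stmt stmt | then | if F | if; F ::= if if | else E

Nullable set = {F}.
ε ∉ L(G), so no ε-production is kept.
Add the nullable-subset variants: E → if F gives if F | if.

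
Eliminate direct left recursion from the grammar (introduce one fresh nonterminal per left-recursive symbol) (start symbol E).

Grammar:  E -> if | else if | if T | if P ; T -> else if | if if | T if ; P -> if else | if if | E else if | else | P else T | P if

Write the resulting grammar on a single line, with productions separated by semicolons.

E -> if | else if | if T | if P; T -> else if T' | if if T'; P -> if else P' | if if P' | E else if P' | else P'; T' -> if T' | ε; P' -> else T P' | if P' | ε

Directly left-recursive nonterminals: T, P.
For T: α = {if}, β = {else if, if if}. Rewrite as T → β T' and T' → α T' | ε.
For P: α = {else T, if}, β = {if else, if if, E else if, else}. Rewrite as P → β P' and P' → α P' | ε.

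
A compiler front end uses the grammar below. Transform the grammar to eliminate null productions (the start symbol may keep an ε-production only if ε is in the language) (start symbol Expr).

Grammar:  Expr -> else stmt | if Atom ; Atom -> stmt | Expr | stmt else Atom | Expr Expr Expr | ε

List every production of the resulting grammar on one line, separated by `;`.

Nullable nonterminals: {Atom}.
ε ∉ L(G), so no ε-production is kept.
For each production, add variants omitting each subset of nullable occurrences: Expr → if Atom gives if Atom | if. Atom → stmt else Atom gives stmt else Atom | stmt else.

Expr -> else stmt | if Atom | if; Atom -> stmt | Expr | stmt else Atom | stmt else | Expr Expr Expr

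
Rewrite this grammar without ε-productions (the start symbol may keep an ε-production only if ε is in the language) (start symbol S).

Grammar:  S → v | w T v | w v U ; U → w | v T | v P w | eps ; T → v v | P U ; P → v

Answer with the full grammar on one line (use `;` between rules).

S → v | w T v | w v U | w v; U → w | v T | v P w; T → v v | P U | P; P → v

Nullable nonterminals: {U}.
ε ∉ L(G), so no ε-production is kept.
Add the nullable-subset variants: S → w v U gives w v U | w v. T → P U gives P U | P.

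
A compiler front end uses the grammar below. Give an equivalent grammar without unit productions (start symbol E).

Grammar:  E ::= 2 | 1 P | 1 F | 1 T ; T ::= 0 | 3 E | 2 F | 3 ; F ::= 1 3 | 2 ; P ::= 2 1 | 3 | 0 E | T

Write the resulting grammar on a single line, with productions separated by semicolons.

E ::= 2 | 1 P | 1 F | 1 T; T ::= 0 | 3 E | 2 F | 3; F ::= 1 3 | 2; P ::= 2 1 | 3 | 0 E | 0 | 3 E | 2 F

Unit pairs: P ⇒* {T}.
Replace each nonterminal's rules with the union of the non-unit rules of every nonterminal it unit-derives.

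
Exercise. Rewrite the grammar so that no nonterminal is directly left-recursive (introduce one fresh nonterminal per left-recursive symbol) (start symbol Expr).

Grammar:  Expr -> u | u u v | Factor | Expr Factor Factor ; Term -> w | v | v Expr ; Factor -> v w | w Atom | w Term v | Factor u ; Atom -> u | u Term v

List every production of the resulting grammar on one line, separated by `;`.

Expr, Factor are directly left-recursive.
For Expr: α = {Factor Factor}, β = {u, u u v, Factor}. Rewrite as Expr → β Expr1 and Expr1 → α Expr1 | ε.
For Factor: α = {u}, β = {v w, w Atom, w Term v}. Rewrite as Factor → β Factor1 and Factor1 → α Factor1 | ε.

Expr -> u Expr1 | u u v Expr1 | Factor Expr1; Term -> w | v | v Expr; Factor -> v w Factor1 | w Atom Factor1 | w Term v Factor1; Atom -> u | u Term v; Expr1 -> Factor Factor Expr1 | ε; Factor1 -> u Factor1 | ε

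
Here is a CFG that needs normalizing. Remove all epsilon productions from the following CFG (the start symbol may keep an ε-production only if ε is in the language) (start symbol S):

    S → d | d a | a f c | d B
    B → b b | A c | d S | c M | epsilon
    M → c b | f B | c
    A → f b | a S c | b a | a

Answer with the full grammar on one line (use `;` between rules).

S → d | d a | a f c | d B; B → b b | A c | d S | c M; M → c b | f B | f | c; A → f b | a S c | b a | a

The nullable symbols are {B}.
ε ∉ L(G), so no ε-production is kept.
Expand every rule over subsets of its nullable positions: M → f B gives f B | f.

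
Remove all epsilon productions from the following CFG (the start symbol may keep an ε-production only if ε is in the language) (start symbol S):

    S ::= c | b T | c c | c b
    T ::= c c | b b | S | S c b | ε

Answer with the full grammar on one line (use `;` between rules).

S ::= c | b T | b | c c | c b; T ::= c c | b b | S | S c b

Nullable set = {T}.
ε ∉ L(G), so no ε-production is kept.
For each production, add variants omitting each subset of nullable occurrences: S → b T gives b T | b.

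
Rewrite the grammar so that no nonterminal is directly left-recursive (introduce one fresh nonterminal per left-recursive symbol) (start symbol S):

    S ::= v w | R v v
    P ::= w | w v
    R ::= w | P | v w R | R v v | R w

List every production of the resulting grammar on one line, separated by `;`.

S ::= v w | R v v; P ::= w | w v; R ::= w R' | P R' | v w R R'; R' ::= v v R' | w R' | ε

R is directly left-recursive.
For R: α = {v v, w}, β = {w, P, v w R}. Rewrite as R → β R' and R' → α R' | ε.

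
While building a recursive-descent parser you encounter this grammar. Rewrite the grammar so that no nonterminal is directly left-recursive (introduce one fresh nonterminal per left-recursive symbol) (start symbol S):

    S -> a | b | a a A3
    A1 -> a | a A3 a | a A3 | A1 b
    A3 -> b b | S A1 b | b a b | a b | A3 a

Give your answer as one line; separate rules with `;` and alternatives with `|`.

S -> a | b | a a A3; A1 -> a A1' | a A3 a A1' | a A3 A1'; A3 -> b b A3' | S A1 b A3' | b a b A3' | a b A3'; A1' -> b A1' | ε; A3' -> a A3' | ε

Left recursion appears on A1, A3.
For A1: α = {b}, β = {a, a A3 a, a A3}. Rewrite as A1 → β A1' and A1' → α A1' | ε.
For A3: α = {a}, β = {b b, S A1 b, b a b, a b}. Rewrite as A3 → β A3' and A3' → α A3' | ε.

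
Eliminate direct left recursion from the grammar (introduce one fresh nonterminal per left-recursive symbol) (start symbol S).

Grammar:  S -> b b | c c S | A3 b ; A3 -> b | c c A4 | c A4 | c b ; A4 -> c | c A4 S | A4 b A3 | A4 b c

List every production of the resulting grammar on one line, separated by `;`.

S -> b b | c c S | A3 b; A3 -> b | c c A4 | c A4 | c b; A4 -> c A4' | c A4 S A4'; A4' -> b A3 A4' | b c A4' | ε

A4 is directly left-recursive.
For A4: α = {b A3, b c}, β = {c, c A4 S}. Rewrite as A4 → β A4' and A4' → α A4' | ε.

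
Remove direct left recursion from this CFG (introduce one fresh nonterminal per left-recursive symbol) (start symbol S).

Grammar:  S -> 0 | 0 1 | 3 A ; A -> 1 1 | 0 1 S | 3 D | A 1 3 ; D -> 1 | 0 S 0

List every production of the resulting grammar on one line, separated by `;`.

A is directly left-recursive.
For A: α = {1 3}, β = {1 1, 0 1 S, 3 D}. Rewrite as A → β A' and A' → α A' | ε.

S -> 0 | 0 1 | 3 A; A -> 1 1 A' | 0 1 S A' | 3 D A'; D -> 1 | 0 S 0; A' -> 1 3 A' | ε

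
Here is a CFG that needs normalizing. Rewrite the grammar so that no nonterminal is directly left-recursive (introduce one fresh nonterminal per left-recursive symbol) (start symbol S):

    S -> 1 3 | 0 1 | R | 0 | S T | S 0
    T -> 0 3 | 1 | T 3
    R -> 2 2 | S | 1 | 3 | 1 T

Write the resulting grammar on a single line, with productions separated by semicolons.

S -> 1 3 S' | 0 1 S' | R S' | 0 S'; T -> 0 3 T' | 1 T'; R -> 2 2 | S | 1 | 3 | 1 T; S' -> T S' | 0 S' | ε; T' -> 3 T' | ε

Directly left-recursive nonterminals: S, T.
For S: α = {T, 0}, β = {1 3, 0 1, R, 0}. Rewrite as S → β S' and S' → α S' | ε.
For T: α = {3}, β = {0 3, 1}. Rewrite as T → β T' and T' → α T' | ε.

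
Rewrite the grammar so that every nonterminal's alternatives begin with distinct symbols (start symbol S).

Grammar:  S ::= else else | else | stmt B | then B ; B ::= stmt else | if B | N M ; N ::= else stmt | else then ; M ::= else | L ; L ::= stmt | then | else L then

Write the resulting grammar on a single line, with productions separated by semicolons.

S ::= stmt B | then B | else S'; B ::= stmt else | if B | N M; N ::= else N'; M ::= else | L; L ::= stmt | then | else L then; S' ::= else | ε; N' ::= stmt | then

S has alternatives sharing prefix 'else': factor to S → else S' with S' → else | ε.
N has alternatives sharing prefix 'else': factor to N → else N' with N' → stmt | then.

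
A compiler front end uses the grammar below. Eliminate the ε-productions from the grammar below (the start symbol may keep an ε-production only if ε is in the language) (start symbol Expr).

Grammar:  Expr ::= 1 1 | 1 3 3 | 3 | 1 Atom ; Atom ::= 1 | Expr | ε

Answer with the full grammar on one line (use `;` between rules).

Expr ::= 1 1 | 1 3 3 | 3 | 1 Atom | 1; Atom ::= 1 | Expr

Nullable nonterminals: {Atom}.
ε ∉ L(G), so no ε-production is kept.
For each production, add variants omitting each subset of nullable occurrences: Expr → 1 Atom gives 1 Atom | 1.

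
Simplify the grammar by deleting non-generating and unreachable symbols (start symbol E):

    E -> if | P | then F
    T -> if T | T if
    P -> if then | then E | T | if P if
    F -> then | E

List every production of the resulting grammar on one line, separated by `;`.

Generating nonterminals: {E, F, P}.
Reachable from E after that: {E, F, P}.
Removed useless symbols: {T} and every production mentioning them.

E -> if | P | then F; P -> if then | then E | if P if; F -> then | E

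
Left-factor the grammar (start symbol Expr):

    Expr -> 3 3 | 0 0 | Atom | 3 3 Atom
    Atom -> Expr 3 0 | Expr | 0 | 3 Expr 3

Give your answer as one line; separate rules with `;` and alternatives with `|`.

Expr -> 0 0 | Atom | 3 3 Expr1; Atom -> 0 | 3 Expr 3 | Expr Atom1; Expr1 -> eps | Atom; Atom1 -> 3 0 | eps

Expr has alternatives sharing prefix '3 3': factor to Expr → 3 3 Expr1 with Expr1 → ε | Atom.
Atom has alternatives sharing prefix 'Expr': factor to Atom → Expr Atom1 with Atom1 → 3 0 | ε.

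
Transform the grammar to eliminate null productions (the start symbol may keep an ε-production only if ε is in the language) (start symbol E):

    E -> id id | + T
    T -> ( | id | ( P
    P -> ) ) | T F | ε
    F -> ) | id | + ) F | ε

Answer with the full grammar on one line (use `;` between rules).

E -> id id | + T; T -> ( | id | ( P; P -> ) ) | T F | T; F -> ) | id | + ) F | + )

The nullable symbols are {F, P}.
ε ∉ L(G), so no ε-production is kept.
For each production, add variants omitting each subset of nullable occurrences: P → T F gives T F | T. F → + ) F gives + ) F | + ).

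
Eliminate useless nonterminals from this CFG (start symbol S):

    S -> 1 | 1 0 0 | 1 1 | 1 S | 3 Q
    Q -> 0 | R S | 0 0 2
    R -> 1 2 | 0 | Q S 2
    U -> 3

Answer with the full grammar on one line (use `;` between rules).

Generating nonterminals: {Q, R, S, U}.
Reachable from S after that: {Q, R, S}.
Removed useless symbols: {U} and every production mentioning them.

S -> 1 | 1 0 0 | 1 1 | 1 S | 3 Q; Q -> 0 | R S | 0 0 2; R -> 1 2 | 0 | Q S 2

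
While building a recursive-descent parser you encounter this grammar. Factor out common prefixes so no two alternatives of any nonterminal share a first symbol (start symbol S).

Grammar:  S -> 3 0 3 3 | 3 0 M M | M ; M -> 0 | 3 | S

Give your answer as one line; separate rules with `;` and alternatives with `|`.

S has alternatives sharing prefix '3 0': factor to S → 3 0 S' with S' → 3 3 | M M.

S -> M | 3 0 S'; M -> 0 | 3 | S; S' -> 3 3 | M M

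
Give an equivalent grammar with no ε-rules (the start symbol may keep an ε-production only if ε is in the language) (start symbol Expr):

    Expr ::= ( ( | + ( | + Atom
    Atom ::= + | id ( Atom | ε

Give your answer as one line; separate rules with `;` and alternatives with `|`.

Expr ::= ( ( | + ( | + Atom | +; Atom ::= + | id ( Atom | id (

Nullable set = {Atom}.
ε ∉ L(G), so no ε-production is kept.
Expand every rule over subsets of its nullable positions: Expr → + Atom gives + Atom | +. Atom → id ( Atom gives id ( Atom | id (.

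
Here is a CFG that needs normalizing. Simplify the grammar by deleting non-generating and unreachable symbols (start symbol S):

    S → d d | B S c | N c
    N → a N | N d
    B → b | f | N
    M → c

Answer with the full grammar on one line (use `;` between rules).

S → d d | B S c; B → b | f

Generating nonterminals: {B, M, S}.
Reachable from S after that: {B, S}.
Removed useless symbols: {M, N} and every production mentioning them.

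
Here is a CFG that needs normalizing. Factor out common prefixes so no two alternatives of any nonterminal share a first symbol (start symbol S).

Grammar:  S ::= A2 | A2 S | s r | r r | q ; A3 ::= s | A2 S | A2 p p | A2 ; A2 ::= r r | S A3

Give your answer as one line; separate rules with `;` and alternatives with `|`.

S ::= s r | r r | q | A2 S'; A3 ::= s | A2 A3'; A2 ::= r r | S A3; S' ::= epsilon | S; A3' ::= S | p p | epsilon

S has alternatives sharing prefix 'A2': factor to S → A2 S' with S' → ε | S.
A3 has alternatives sharing prefix 'A2': factor to A3 → A2 A3' with A3' → S | p p | ε.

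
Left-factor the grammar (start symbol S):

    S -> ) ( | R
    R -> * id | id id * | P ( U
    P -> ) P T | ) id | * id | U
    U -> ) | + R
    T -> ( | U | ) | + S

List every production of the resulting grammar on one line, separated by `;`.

S -> ) ( | R; R -> * id | id id * | P ( U; P -> * id | U | ) P'; U -> ) | + R; T -> ( | U | ) | + S; P' -> P T | id

P has alternatives sharing prefix ')': factor to P → ) P' with P' → P T | id.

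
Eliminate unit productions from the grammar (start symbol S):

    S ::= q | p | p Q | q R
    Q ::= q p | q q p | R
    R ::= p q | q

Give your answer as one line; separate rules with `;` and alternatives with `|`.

S ::= q | p | p Q | q R; Q ::= p q | q | q p | q q p; R ::= p q | q

Unit pairs: Q ⇒* {R}.
For each unit pair (A, B), copy every non-unit production of B to A, then drop all unit productions.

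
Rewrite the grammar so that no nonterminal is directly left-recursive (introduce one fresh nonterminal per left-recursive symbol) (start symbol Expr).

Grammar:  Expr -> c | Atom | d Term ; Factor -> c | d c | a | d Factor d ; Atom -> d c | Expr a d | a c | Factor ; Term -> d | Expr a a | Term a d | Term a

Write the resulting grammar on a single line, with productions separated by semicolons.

Left recursion appears on Term.
For Term: α = {a d, a}, β = {d, Expr a a}. Rewrite as Term → β Term1 and Term1 → α Term1 | ε.

Expr -> c | Atom | d Term; Factor -> c | d c | a | d Factor d; Atom -> d c | Expr a d | a c | Factor; Term -> d Term1 | Expr a a Term1; Term1 -> a d Term1 | a Term1 | epsilon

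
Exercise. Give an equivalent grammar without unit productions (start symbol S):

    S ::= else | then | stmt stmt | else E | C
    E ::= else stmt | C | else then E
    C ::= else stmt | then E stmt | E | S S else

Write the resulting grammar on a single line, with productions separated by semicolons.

Unit pairs: C ⇒* {E}; E ⇒* {C}; S ⇒* {C, E}.
For every A with A ⇒* B via unit rules, add B's non-unit alternatives to A; then delete every rule of the form X → Y.

S ::= else stmt | else then E | then E stmt | S S else | else | then | stmt stmt | else E; E ::= else stmt | else then E | then E stmt | S S else; C ::= else stmt | else then E | then E stmt | S S else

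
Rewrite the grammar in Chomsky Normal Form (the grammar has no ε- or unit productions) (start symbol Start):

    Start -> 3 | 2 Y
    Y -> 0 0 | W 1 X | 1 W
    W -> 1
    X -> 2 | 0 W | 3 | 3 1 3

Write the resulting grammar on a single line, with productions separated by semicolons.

Start -> 3 | X1 Y; Y -> X2 X2 | W Y1 | X3 W; W -> 1; X -> 2 | X2 W | 3 | X4 Y2; X1 -> 2; X2 -> 0; X3 -> 1; X4 -> 3; Y1 -> X3 X; Y2 -> X3 X4

Introduce a nonterminal for each terminal appearing in a rule of length ≥ 2: X1 → 2, X2 → 0, X3 → 1, X4 → 3.
Binarize each right-hand side of length ≥ 3 by chaining fresh nonterminals (Y1, Y2, …): affected rules were Y → W X3 X; X → X4 X3 X4.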